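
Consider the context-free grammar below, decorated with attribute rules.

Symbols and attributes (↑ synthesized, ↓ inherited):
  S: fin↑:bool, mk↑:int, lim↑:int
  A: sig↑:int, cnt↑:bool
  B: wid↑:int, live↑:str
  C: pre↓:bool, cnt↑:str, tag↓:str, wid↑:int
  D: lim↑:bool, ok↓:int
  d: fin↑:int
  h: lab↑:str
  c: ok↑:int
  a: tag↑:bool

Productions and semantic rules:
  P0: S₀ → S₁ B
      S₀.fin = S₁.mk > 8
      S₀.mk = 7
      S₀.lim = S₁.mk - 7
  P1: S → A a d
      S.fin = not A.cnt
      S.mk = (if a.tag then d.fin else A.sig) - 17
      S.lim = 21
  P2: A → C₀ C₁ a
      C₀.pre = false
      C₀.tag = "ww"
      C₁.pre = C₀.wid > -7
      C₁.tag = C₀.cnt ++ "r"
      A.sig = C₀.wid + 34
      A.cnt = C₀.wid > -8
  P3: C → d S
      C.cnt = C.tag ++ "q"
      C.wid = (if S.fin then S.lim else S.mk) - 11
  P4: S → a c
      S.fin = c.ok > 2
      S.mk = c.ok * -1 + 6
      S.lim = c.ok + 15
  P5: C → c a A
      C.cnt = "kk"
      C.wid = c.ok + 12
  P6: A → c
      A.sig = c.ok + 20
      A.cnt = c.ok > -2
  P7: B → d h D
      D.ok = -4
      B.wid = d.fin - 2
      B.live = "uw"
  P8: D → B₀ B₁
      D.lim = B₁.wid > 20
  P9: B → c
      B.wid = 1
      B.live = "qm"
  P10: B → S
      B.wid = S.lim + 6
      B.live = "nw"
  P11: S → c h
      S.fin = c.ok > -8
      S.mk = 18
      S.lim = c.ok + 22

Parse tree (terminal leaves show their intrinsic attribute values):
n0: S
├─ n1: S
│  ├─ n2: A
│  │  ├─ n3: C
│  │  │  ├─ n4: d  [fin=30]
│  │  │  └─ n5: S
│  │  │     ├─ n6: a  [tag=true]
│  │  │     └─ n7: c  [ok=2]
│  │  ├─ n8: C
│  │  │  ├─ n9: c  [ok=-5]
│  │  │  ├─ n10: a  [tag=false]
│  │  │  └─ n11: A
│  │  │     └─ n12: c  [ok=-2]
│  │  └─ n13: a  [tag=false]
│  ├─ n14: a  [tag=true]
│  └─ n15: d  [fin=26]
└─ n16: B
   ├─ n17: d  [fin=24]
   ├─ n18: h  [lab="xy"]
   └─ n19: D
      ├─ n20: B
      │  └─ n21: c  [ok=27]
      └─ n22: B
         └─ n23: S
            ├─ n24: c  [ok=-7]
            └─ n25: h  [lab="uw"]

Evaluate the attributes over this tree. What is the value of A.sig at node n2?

1. n3.pre = false  [false]
2. n3.tag = "ww"  ["ww"]
3. n4.fin = 30  [terminal]
4. n6.tag = true  [terminal]
5. n7.ok = 2  [terminal]
6. n5.fin = false  [c.ok > 2]
7. n5.mk = 4  [c.ok * -1 + 6]
8. n5.lim = 17  [c.ok + 15]
9. n3.cnt = "wwq"  [C.tag ++ "q"]
10. n3.wid = -7  [(if S.fin then S.lim else S.mk) - 11]
11. n8.pre = false  [C₀.wid > -7]
12. n8.tag = "wwqr"  [C₀.cnt ++ "r"]
13. n9.ok = -5  [terminal]
14. n10.tag = false  [terminal]
15. n12.ok = -2  [terminal]
16. n11.sig = 18  [c.ok + 20]
17. n11.cnt = false  [c.ok > -2]
18. n8.cnt = "kk"  ["kk"]
19. n8.wid = 7  [c.ok + 12]
20. n13.tag = false  [terminal]
21. n2.sig = 27  [C₀.wid + 34]
22. n2.cnt = true  [C₀.wid > -8]
23. n14.tag = true  [terminal]
24. n15.fin = 26  [terminal]
25. n1.fin = false  [not A.cnt]
26. n1.mk = 9  [(if a.tag then d.fin else A.sig) - 17]
27. n1.lim = 21  [21]
28. n17.fin = 24  [terminal]
29. n18.lab = "xy"  [terminal]
30. n19.ok = -4  [-4]
31. n21.ok = 27  [terminal]
32. n20.wid = 1  [1]
33. n20.live = "qm"  ["qm"]
34. n24.ok = -7  [terminal]
35. n25.lab = "uw"  [terminal]
36. n23.fin = true  [c.ok > -8]
37. n23.mk = 18  [18]
38. n23.lim = 15  [c.ok + 22]
39. n22.wid = 21  [S.lim + 6]
40. n22.live = "nw"  ["nw"]
41. n19.lim = true  [B₁.wid > 20]
42. n16.wid = 22  [d.fin - 2]
43. n16.live = "uw"  ["uw"]
44. n0.fin = true  [S₁.mk > 8]
45. n0.mk = 7  [7]
46. n0.lim = 2  [S₁.mk - 7]

27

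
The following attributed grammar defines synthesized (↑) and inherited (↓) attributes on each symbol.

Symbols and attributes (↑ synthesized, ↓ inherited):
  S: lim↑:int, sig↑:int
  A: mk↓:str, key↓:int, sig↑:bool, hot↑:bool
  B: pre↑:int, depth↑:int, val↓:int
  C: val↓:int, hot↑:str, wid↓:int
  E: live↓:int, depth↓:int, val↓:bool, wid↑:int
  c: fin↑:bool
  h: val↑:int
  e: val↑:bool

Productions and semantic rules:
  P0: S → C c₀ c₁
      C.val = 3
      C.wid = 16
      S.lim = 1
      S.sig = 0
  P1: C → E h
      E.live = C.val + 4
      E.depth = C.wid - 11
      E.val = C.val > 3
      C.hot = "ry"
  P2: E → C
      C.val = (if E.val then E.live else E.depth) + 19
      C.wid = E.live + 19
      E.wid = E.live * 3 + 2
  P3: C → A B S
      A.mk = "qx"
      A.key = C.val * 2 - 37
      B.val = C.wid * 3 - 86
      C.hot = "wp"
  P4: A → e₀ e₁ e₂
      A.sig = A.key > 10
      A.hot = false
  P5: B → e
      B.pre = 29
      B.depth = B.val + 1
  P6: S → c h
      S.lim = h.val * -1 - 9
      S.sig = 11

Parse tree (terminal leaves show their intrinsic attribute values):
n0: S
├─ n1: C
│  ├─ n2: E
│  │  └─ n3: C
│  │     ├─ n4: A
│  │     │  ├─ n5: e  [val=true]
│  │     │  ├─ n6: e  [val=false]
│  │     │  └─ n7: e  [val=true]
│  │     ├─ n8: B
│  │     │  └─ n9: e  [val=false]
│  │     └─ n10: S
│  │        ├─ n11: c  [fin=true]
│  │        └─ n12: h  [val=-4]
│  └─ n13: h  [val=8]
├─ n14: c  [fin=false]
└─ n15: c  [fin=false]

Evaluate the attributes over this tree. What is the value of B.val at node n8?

1. n1.val = 3  [3]
2. n1.wid = 16  [16]
3. n2.live = 7  [C.val + 4]
4. n2.depth = 5  [C.wid - 11]
5. n2.val = false  [C.val > 3]
6. n3.val = 24  [(if E.val then E.live else E.depth) + 19]
7. n3.wid = 26  [E.live + 19]
8. n4.mk = "qx"  ["qx"]
9. n4.key = 11  [C.val * 2 - 37]
10. n5.val = true  [terminal]
11. n6.val = false  [terminal]
12. n7.val = true  [terminal]
13. n4.sig = true  [A.key > 10]
14. n4.hot = false  [false]
15. n8.val = -8  [C.wid * 3 - 86]
16. n9.val = false  [terminal]
17. n8.pre = 29  [29]
18. n8.depth = -7  [B.val + 1]
19. n11.fin = true  [terminal]
20. n12.val = -4  [terminal]
21. n10.lim = -5  [h.val * -1 - 9]
22. n10.sig = 11  [11]
23. n3.hot = "wp"  ["wp"]
24. n2.wid = 23  [E.live * 3 + 2]
25. n13.val = 8  [terminal]
26. n1.hot = "ry"  ["ry"]
27. n14.fin = false  [terminal]
28. n15.fin = false  [terminal]
29. n0.lim = 1  [1]
30. n0.sig = 0  [0]

-8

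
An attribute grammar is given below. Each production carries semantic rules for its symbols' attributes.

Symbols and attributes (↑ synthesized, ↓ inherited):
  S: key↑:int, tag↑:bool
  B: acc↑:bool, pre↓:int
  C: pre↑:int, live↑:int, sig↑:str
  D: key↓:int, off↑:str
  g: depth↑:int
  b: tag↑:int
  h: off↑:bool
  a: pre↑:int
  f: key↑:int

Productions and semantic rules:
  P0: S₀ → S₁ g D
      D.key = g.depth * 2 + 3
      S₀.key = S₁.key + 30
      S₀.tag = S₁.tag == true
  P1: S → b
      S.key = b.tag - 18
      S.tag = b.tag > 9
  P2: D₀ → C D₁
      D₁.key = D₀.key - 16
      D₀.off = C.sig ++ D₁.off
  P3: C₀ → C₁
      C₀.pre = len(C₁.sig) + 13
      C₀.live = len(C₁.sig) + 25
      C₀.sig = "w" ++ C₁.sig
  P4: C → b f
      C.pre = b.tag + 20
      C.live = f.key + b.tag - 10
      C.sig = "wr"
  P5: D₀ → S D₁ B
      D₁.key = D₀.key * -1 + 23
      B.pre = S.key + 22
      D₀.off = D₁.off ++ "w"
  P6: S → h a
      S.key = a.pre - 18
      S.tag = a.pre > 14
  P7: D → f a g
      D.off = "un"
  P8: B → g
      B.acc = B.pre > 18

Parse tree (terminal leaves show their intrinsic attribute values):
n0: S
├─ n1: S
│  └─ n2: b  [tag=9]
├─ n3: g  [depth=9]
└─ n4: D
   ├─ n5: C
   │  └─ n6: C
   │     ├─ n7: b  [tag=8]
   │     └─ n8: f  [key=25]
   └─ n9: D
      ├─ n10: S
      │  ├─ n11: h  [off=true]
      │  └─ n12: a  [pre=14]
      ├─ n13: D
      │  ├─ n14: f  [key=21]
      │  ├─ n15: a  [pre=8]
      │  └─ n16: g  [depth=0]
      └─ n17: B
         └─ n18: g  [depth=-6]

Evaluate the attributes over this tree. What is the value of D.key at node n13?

1. n2.tag = 9  [terminal]
2. n1.key = -9  [b.tag - 18]
3. n1.tag = false  [b.tag > 9]
4. n3.depth = 9  [terminal]
5. n4.key = 21  [g.depth * 2 + 3]
6. n7.tag = 8  [terminal]
7. n8.key = 25  [terminal]
8. n6.pre = 28  [b.tag + 20]
9. n6.live = 23  [f.key + b.tag - 10]
10. n6.sig = "wr"  ["wr"]
11. n5.pre = 15  [len(C₁.sig) + 13]
12. n5.live = 27  [len(C₁.sig) + 25]
13. n5.sig = "wwr"  ["w" ++ C₁.sig]
14. n9.key = 5  [D₀.key - 16]
15. n11.off = true  [terminal]
16. n12.pre = 14  [terminal]
17. n10.key = -4  [a.pre - 18]
18. n10.tag = false  [a.pre > 14]
19. n13.key = 18  [D₀.key * -1 + 23]
20. n14.key = 21  [terminal]
21. n15.pre = 8  [terminal]
22. n16.depth = 0  [terminal]
23. n13.off = "un"  ["un"]
24. n17.pre = 18  [S.key + 22]
25. n18.depth = -6  [terminal]
26. n17.acc = false  [B.pre > 18]
27. n9.off = "unw"  [D₁.off ++ "w"]
28. n4.off = "wwrunw"  [C.sig ++ D₁.off]
29. n0.key = 21  [S₁.key + 30]
30. n0.tag = false  [S₁.tag == true]

18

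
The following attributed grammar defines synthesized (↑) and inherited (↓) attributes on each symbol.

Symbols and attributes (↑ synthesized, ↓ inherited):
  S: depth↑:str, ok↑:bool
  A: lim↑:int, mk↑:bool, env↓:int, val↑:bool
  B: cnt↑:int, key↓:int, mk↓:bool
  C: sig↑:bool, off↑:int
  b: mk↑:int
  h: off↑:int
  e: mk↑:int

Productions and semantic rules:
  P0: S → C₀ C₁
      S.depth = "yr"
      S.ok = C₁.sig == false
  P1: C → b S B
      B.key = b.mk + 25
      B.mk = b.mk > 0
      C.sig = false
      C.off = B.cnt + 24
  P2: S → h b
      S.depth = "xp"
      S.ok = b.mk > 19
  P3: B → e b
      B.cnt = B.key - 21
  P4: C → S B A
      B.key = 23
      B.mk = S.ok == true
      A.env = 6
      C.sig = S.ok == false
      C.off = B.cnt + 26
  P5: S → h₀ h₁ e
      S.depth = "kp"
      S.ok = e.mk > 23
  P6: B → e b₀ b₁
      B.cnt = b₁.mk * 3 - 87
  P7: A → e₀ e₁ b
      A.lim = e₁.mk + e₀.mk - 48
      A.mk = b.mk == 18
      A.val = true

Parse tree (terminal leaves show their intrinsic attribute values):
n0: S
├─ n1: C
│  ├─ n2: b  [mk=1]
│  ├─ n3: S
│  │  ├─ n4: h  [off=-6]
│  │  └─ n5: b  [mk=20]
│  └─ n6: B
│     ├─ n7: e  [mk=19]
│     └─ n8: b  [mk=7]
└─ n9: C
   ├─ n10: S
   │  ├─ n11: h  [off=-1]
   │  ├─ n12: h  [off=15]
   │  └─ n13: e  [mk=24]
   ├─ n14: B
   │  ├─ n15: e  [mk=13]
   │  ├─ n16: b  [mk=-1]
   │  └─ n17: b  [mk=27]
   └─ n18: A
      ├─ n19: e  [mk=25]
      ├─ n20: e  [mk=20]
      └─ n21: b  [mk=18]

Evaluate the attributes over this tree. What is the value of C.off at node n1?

29

1. n2.mk = 1  [terminal]
2. n4.off = -6  [terminal]
3. n5.mk = 20  [terminal]
4. n3.depth = "xp"  ["xp"]
5. n3.ok = true  [b.mk > 19]
6. n6.key = 26  [b.mk + 25]
7. n6.mk = true  [b.mk > 0]
8. n7.mk = 19  [terminal]
9. n8.mk = 7  [terminal]
10. n6.cnt = 5  [B.key - 21]
11. n1.sig = false  [false]
12. n1.off = 29  [B.cnt + 24]
13. n11.off = -1  [terminal]
14. n12.off = 15  [terminal]
15. n13.mk = 24  [terminal]
16. n10.depth = "kp"  ["kp"]
17. n10.ok = true  [e.mk > 23]
18. n14.key = 23  [23]
19. n14.mk = true  [S.ok == true]
20. n15.mk = 13  [terminal]
21. n16.mk = -1  [terminal]
22. n17.mk = 27  [terminal]
23. n14.cnt = -6  [b₁.mk * 3 - 87]
24. n18.env = 6  [6]
25. n19.mk = 25  [terminal]
26. n20.mk = 20  [terminal]
27. n21.mk = 18  [terminal]
28. n18.lim = -3  [e₁.mk + e₀.mk - 48]
29. n18.mk = true  [b.mk == 18]
30. n18.val = true  [true]
31. n9.sig = false  [S.ok == false]
32. n9.off = 20  [B.cnt + 26]
33. n0.depth = "yr"  ["yr"]
34. n0.ok = true  [C₁.sig == false]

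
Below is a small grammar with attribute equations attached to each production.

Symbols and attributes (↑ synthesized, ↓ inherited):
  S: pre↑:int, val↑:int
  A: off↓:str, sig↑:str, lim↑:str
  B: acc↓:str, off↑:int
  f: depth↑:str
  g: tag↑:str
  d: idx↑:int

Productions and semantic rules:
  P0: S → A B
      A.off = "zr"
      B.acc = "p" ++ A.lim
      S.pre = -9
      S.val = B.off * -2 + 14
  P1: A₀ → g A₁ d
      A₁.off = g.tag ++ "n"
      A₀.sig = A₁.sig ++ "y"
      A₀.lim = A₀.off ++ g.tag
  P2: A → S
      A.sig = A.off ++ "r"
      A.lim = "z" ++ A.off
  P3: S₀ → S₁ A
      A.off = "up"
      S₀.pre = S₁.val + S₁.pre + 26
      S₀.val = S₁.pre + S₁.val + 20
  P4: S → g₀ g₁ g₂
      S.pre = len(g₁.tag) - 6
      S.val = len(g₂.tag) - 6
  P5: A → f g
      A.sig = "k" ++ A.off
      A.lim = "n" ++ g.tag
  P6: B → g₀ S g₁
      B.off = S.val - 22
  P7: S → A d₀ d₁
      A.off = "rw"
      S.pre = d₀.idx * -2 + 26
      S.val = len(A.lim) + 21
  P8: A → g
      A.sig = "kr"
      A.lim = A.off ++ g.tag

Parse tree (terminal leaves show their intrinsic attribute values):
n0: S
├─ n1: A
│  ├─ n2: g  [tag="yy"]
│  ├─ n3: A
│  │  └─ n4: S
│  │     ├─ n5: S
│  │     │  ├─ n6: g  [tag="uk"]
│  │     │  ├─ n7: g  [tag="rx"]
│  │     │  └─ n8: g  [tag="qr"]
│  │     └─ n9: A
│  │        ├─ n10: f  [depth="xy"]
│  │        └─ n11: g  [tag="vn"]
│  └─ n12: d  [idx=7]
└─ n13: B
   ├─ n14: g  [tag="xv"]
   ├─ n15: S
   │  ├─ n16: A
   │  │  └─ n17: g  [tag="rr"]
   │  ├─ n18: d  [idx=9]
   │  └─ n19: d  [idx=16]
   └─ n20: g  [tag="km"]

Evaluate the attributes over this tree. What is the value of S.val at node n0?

1. n1.off = "zr"  ["zr"]
2. n2.tag = "yy"  [terminal]
3. n3.off = "yyn"  [g.tag ++ "n"]
4. n6.tag = "uk"  [terminal]
5. n7.tag = "rx"  [terminal]
6. n8.tag = "qr"  [terminal]
7. n5.pre = -4  [len(g₁.tag) - 6]
8. n5.val = -4  [len(g₂.tag) - 6]
9. n9.off = "up"  ["up"]
10. n10.depth = "xy"  [terminal]
11. n11.tag = "vn"  [terminal]
12. n9.sig = "kup"  ["k" ++ A.off]
13. n9.lim = "nvn"  ["n" ++ g.tag]
14. n4.pre = 18  [S₁.val + S₁.pre + 26]
15. n4.val = 12  [S₁.pre + S₁.val + 20]
16. n3.sig = "yynr"  [A.off ++ "r"]
17. n3.lim = "zyyn"  ["z" ++ A.off]
18. n12.idx = 7  [terminal]
19. n1.sig = "yynry"  [A₁.sig ++ "y"]
20. n1.lim = "zryy"  [A₀.off ++ g.tag]
21. n13.acc = "pzryy"  ["p" ++ A.lim]
22. n14.tag = "xv"  [terminal]
23. n16.off = "rw"  ["rw"]
24. n17.tag = "rr"  [terminal]
25. n16.sig = "kr"  ["kr"]
26. n16.lim = "rwrr"  [A.off ++ g.tag]
27. n18.idx = 9  [terminal]
28. n19.idx = 16  [terminal]
29. n15.pre = 8  [d₀.idx * -2 + 26]
30. n15.val = 25  [len(A.lim) + 21]
31. n20.tag = "km"  [terminal]
32. n13.off = 3  [S.val - 22]
33. n0.pre = -9  [-9]
34. n0.val = 8  [B.off * -2 + 14]

8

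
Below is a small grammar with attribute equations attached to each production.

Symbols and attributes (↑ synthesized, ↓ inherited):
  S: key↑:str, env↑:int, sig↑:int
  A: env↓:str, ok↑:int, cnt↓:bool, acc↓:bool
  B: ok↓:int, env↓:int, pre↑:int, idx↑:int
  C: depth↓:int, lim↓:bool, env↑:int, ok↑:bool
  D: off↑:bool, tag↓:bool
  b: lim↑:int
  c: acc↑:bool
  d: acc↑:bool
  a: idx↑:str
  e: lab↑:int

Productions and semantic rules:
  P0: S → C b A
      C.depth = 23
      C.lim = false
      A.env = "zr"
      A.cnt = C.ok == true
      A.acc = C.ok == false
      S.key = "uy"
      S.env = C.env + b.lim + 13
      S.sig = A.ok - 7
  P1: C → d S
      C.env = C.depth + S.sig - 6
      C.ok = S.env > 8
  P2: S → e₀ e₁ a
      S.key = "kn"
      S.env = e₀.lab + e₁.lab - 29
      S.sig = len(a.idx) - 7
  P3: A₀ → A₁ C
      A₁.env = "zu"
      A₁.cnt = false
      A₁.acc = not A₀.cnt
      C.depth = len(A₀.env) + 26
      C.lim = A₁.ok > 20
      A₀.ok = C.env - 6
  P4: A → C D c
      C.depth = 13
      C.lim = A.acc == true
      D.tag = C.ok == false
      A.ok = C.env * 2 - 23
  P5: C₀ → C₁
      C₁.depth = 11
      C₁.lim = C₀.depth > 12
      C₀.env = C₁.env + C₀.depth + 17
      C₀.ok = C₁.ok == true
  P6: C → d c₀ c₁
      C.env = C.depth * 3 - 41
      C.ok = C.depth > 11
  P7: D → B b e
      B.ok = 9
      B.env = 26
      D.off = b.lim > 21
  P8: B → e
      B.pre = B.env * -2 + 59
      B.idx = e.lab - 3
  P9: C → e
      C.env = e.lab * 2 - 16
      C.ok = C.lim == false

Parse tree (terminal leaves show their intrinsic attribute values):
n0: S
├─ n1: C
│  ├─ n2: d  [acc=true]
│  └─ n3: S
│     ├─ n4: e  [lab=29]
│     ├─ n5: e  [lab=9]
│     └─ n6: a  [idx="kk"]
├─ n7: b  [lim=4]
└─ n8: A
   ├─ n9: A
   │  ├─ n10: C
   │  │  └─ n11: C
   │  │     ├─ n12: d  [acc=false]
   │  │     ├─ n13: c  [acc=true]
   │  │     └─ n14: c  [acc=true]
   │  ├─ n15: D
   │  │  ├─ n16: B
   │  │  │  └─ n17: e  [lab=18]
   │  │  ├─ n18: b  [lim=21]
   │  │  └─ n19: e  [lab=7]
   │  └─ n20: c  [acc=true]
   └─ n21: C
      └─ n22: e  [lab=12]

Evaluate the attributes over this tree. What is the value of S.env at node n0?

1. n1.depth = 23  [23]
2. n1.lim = false  [false]
3. n2.acc = true  [terminal]
4. n4.lab = 29  [terminal]
5. n5.lab = 9  [terminal]
6. n6.idx = "kk"  [terminal]
7. n3.key = "kn"  ["kn"]
8. n3.env = 9  [e₀.lab + e₁.lab - 29]
9. n3.sig = -5  [len(a.idx) - 7]
10. n1.env = 12  [C.depth + S.sig - 6]
11. n1.ok = true  [S.env > 8]
12. n7.lim = 4  [terminal]
13. n8.env = "zr"  ["zr"]
14. n8.cnt = true  [C.ok == true]
15. n8.acc = false  [C.ok == false]
16. n9.env = "zu"  ["zu"]
17. n9.cnt = false  [false]
18. n9.acc = false  [not A₀.cnt]
19. n10.depth = 13  [13]
20. n10.lim = false  [A.acc == true]
21. n11.depth = 11  [11]
22. n11.lim = true  [C₀.depth > 12]
23. n12.acc = false  [terminal]
24. n13.acc = true  [terminal]
25. n14.acc = true  [terminal]
26. n11.env = -8  [C.depth * 3 - 41]
27. n11.ok = false  [C.depth > 11]
28. n10.env = 22  [C₁.env + C₀.depth + 17]
29. n10.ok = false  [C₁.ok == true]
30. n15.tag = true  [C.ok == false]
31. n16.ok = 9  [9]
32. n16.env = 26  [26]
33. n17.lab = 18  [terminal]
34. n16.pre = 7  [B.env * -2 + 59]
35. n16.idx = 15  [e.lab - 3]
36. n18.lim = 21  [terminal]
37. n19.lab = 7  [terminal]
38. n15.off = false  [b.lim > 21]
39. n20.acc = true  [terminal]
40. n9.ok = 21  [C.env * 2 - 23]
41. n21.depth = 28  [len(A₀.env) + 26]
42. n21.lim = true  [A₁.ok > 20]
43. n22.lab = 12  [terminal]
44. n21.env = 8  [e.lab * 2 - 16]
45. n21.ok = false  [C.lim == false]
46. n8.ok = 2  [C.env - 6]
47. n0.key = "uy"  ["uy"]
48. n0.env = 29  [C.env + b.lim + 13]
49. n0.sig = -5  [A.ok - 7]

29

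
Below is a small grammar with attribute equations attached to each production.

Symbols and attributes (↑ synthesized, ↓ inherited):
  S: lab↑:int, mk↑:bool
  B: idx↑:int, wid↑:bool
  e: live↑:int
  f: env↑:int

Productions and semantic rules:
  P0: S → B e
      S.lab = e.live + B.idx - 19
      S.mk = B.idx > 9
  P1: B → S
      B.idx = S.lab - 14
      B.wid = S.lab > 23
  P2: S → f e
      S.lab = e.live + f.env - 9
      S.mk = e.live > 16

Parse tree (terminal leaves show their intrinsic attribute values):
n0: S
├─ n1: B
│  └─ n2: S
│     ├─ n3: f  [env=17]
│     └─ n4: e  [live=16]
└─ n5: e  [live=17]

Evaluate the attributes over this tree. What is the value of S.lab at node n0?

1. n3.env = 17  [terminal]
2. n4.live = 16  [terminal]
3. n2.lab = 24  [e.live + f.env - 9]
4. n2.mk = false  [e.live > 16]
5. n1.idx = 10  [S.lab - 14]
6. n1.wid = true  [S.lab > 23]
7. n5.live = 17  [terminal]
8. n0.lab = 8  [e.live + B.idx - 19]
9. n0.mk = true  [B.idx > 9]

8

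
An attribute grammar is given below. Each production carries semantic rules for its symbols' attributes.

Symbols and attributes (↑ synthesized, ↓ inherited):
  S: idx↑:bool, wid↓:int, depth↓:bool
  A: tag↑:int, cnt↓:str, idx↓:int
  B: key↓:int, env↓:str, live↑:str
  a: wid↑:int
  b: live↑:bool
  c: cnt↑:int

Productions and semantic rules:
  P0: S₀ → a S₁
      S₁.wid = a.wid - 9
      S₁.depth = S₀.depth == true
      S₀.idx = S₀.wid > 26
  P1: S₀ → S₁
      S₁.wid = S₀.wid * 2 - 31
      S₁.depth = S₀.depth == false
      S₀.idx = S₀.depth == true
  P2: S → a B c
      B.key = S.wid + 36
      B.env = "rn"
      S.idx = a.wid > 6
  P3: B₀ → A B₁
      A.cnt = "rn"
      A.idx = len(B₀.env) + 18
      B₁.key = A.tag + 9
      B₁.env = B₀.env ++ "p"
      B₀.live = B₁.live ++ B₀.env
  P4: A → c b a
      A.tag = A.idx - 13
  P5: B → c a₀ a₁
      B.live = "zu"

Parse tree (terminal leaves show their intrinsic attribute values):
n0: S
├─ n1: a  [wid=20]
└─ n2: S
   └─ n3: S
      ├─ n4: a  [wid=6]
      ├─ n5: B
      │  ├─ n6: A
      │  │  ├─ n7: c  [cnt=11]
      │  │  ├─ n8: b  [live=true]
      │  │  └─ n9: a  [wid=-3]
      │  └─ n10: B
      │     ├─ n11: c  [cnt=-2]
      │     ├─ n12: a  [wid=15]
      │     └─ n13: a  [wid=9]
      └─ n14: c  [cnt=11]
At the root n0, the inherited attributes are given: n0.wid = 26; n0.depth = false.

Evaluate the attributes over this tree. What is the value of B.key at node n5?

1. n0.wid = 26  [given at root]
2. n0.depth = false  [given at root]
3. n1.wid = 20  [terminal]
4. n2.wid = 11  [a.wid - 9]
5. n2.depth = false  [S₀.depth == true]
6. n3.wid = -9  [S₀.wid * 2 - 31]
7. n3.depth = true  [S₀.depth == false]
8. n4.wid = 6  [terminal]
9. n5.key = 27  [S.wid + 36]
10. n5.env = "rn"  ["rn"]
11. n6.cnt = "rn"  ["rn"]
12. n6.idx = 20  [len(B₀.env) + 18]
13. n7.cnt = 11  [terminal]
14. n8.live = true  [terminal]
15. n9.wid = -3  [terminal]
16. n6.tag = 7  [A.idx - 13]
17. n10.key = 16  [A.tag + 9]
18. n10.env = "rnp"  [B₀.env ++ "p"]
19. n11.cnt = -2  [terminal]
20. n12.wid = 15  [terminal]
21. n13.wid = 9  [terminal]
22. n10.live = "zu"  ["zu"]
23. n5.live = "zurn"  [B₁.live ++ B₀.env]
24. n14.cnt = 11  [terminal]
25. n3.idx = false  [a.wid > 6]
26. n2.idx = false  [S₀.depth == true]
27. n0.idx = false  [S₀.wid > 26]

27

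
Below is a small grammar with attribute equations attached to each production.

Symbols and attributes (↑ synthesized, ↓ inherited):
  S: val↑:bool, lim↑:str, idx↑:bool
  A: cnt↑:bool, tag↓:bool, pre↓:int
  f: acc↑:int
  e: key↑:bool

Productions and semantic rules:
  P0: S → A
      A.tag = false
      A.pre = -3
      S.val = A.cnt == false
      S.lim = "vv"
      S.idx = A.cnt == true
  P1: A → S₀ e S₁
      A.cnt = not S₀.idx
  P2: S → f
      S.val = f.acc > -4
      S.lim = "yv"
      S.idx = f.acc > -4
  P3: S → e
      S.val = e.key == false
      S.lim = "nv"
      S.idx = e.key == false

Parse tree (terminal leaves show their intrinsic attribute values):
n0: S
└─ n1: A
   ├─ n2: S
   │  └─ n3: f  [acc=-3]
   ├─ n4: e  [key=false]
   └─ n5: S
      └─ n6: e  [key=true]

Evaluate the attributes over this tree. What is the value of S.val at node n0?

1. n1.tag = false  [false]
2. n1.pre = -3  [-3]
3. n3.acc = -3  [terminal]
4. n2.val = true  [f.acc > -4]
5. n2.lim = "yv"  ["yv"]
6. n2.idx = true  [f.acc > -4]
7. n4.key = false  [terminal]
8. n6.key = true  [terminal]
9. n5.val = false  [e.key == false]
10. n5.lim = "nv"  ["nv"]
11. n5.idx = false  [e.key == false]
12. n1.cnt = false  [not S₀.idx]
13. n0.val = true  [A.cnt == false]
14. n0.lim = "vv"  ["vv"]
15. n0.idx = false  [A.cnt == true]

true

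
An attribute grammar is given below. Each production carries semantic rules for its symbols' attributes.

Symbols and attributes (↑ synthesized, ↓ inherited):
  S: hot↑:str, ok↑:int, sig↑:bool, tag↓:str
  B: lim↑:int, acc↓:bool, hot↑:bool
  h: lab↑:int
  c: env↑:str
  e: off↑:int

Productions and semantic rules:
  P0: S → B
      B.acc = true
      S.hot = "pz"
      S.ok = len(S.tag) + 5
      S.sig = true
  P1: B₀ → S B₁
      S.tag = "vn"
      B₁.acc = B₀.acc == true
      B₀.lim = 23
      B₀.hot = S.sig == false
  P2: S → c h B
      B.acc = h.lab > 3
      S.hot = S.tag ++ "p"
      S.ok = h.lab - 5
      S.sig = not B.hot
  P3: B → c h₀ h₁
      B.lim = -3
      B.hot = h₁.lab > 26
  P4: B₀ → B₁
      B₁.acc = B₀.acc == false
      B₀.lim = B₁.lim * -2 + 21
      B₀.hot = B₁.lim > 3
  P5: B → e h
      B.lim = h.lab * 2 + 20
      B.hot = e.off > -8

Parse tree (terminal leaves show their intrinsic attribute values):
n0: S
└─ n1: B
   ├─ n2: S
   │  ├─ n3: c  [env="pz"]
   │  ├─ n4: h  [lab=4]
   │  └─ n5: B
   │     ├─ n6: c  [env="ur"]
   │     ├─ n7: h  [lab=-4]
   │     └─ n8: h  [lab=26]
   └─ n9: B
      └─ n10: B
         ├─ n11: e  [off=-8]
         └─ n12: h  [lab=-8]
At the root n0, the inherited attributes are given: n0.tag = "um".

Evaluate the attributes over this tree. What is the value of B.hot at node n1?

1. n0.tag = "um"  [given at root]
2. n1.acc = true  [true]
3. n2.tag = "vn"  ["vn"]
4. n3.env = "pz"  [terminal]
5. n4.lab = 4  [terminal]
6. n5.acc = true  [h.lab > 3]
7. n6.env = "ur"  [terminal]
8. n7.lab = -4  [terminal]
9. n8.lab = 26  [terminal]
10. n5.lim = -3  [-3]
11. n5.hot = false  [h₁.lab > 26]
12. n2.hot = "vnp"  [S.tag ++ "p"]
13. n2.ok = -1  [h.lab - 5]
14. n2.sig = true  [not B.hot]
15. n9.acc = true  [B₀.acc == true]
16. n10.acc = false  [B₀.acc == false]
17. n11.off = -8  [terminal]
18. n12.lab = -8  [terminal]
19. n10.lim = 4  [h.lab * 2 + 20]
20. n10.hot = false  [e.off > -8]
21. n9.lim = 13  [B₁.lim * -2 + 21]
22. n9.hot = true  [B₁.lim > 3]
23. n1.lim = 23  [23]
24. n1.hot = false  [S.sig == false]
25. n0.hot = "pz"  ["pz"]
26. n0.ok = 7  [len(S.tag) + 5]
27. n0.sig = true  [true]

false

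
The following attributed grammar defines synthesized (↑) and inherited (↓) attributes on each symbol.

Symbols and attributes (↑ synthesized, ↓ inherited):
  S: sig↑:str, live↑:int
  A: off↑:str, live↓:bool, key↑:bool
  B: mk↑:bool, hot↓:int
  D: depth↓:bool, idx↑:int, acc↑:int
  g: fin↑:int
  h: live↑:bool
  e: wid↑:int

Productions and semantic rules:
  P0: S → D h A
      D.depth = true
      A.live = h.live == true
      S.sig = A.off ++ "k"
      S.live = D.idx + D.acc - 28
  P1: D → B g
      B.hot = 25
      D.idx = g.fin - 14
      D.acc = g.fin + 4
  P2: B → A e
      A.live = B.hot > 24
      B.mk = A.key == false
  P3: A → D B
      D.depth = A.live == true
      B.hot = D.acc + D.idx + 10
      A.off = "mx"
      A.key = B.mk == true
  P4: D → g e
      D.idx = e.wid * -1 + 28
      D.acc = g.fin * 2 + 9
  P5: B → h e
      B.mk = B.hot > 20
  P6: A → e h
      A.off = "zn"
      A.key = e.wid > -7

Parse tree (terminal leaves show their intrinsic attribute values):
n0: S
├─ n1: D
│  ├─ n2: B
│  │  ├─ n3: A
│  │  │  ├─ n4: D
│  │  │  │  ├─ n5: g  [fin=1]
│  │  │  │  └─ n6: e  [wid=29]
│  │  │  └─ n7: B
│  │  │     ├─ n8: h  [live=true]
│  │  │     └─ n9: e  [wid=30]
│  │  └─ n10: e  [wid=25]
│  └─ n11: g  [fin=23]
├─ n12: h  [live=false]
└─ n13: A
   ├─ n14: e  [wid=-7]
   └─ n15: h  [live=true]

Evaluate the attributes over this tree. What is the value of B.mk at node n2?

true

1. n1.depth = true  [true]
2. n2.hot = 25  [25]
3. n3.live = true  [B.hot > 24]
4. n4.depth = true  [A.live == true]
5. n5.fin = 1  [terminal]
6. n6.wid = 29  [terminal]
7. n4.idx = -1  [e.wid * -1 + 28]
8. n4.acc = 11  [g.fin * 2 + 9]
9. n7.hot = 20  [D.acc + D.idx + 10]
10. n8.live = true  [terminal]
11. n9.wid = 30  [terminal]
12. n7.mk = false  [B.hot > 20]
13. n3.off = "mx"  ["mx"]
14. n3.key = false  [B.mk == true]
15. n10.wid = 25  [terminal]
16. n2.mk = true  [A.key == false]
17. n11.fin = 23  [terminal]
18. n1.idx = 9  [g.fin - 14]
19. n1.acc = 27  [g.fin + 4]
20. n12.live = false  [terminal]
21. n13.live = false  [h.live == true]
22. n14.wid = -7  [terminal]
23. n15.live = true  [terminal]
24. n13.off = "zn"  ["zn"]
25. n13.key = false  [e.wid > -7]
26. n0.sig = "znk"  [A.off ++ "k"]
27. n0.live = 8  [D.idx + D.acc - 28]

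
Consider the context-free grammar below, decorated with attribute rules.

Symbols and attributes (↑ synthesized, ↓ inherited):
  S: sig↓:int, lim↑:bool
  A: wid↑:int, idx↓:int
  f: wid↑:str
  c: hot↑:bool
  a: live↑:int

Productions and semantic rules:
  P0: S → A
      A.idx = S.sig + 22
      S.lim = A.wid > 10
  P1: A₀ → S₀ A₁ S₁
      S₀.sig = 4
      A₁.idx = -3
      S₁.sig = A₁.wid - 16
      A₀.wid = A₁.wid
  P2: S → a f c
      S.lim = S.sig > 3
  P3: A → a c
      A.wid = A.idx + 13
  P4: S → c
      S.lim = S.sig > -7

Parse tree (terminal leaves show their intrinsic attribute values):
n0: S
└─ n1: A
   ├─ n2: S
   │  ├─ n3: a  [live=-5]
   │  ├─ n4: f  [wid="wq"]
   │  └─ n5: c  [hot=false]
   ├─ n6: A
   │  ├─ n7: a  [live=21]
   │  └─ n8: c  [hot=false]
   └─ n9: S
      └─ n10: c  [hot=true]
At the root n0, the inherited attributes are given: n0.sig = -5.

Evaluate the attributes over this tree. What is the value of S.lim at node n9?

1. n0.sig = -5  [given at root]
2. n1.idx = 17  [S.sig + 22]
3. n2.sig = 4  [4]
4. n3.live = -5  [terminal]
5. n4.wid = "wq"  [terminal]
6. n5.hot = false  [terminal]
7. n2.lim = true  [S.sig > 3]
8. n6.idx = -3  [-3]
9. n7.live = 21  [terminal]
10. n8.hot = false  [terminal]
11. n6.wid = 10  [A.idx + 13]
12. n9.sig = -6  [A₁.wid - 16]
13. n10.hot = true  [terminal]
14. n9.lim = true  [S.sig > -7]
15. n1.wid = 10  [A₁.wid]
16. n0.lim = false  [A.wid > 10]

true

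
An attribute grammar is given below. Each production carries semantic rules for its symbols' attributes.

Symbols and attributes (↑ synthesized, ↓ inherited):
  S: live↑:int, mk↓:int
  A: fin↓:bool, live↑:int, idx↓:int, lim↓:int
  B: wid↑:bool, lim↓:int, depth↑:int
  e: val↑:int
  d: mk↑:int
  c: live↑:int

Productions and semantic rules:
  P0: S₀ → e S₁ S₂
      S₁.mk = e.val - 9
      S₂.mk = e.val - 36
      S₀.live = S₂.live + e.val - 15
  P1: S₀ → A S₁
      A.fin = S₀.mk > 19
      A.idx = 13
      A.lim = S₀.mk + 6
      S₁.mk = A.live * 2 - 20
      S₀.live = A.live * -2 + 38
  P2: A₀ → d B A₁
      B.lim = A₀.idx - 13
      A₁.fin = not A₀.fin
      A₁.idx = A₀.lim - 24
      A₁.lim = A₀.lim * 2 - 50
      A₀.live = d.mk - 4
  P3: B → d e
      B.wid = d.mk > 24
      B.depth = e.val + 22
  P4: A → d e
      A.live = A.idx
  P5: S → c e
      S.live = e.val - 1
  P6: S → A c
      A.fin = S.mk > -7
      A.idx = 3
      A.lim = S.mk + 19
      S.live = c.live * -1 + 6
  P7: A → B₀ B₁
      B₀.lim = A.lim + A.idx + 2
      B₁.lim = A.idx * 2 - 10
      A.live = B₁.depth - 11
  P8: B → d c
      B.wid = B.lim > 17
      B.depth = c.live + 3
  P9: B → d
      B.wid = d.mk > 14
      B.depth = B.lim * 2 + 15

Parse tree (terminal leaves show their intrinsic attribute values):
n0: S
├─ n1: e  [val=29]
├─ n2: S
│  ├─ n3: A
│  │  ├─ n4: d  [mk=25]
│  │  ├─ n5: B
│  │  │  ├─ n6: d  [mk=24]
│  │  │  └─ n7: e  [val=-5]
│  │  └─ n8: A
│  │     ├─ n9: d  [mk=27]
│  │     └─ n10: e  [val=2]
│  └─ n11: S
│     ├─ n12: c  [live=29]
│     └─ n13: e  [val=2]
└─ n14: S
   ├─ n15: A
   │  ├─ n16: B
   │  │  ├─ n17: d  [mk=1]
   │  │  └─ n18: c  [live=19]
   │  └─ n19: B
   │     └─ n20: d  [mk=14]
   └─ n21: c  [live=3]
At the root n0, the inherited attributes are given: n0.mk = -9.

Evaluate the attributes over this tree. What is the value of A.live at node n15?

1. n0.mk = -9  [given at root]
2. n1.val = 29  [terminal]
3. n2.mk = 20  [e.val - 9]
4. n3.fin = true  [S₀.mk > 19]
5. n3.idx = 13  [13]
6. n3.lim = 26  [S₀.mk + 6]
7. n4.mk = 25  [terminal]
8. n5.lim = 0  [A₀.idx - 13]
9. n6.mk = 24  [terminal]
10. n7.val = -5  [terminal]
11. n5.wid = false  [d.mk > 24]
12. n5.depth = 17  [e.val + 22]
13. n8.fin = false  [not A₀.fin]
14. n8.idx = 2  [A₀.lim - 24]
15. n8.lim = 2  [A₀.lim * 2 - 50]
16. n9.mk = 27  [terminal]
17. n10.val = 2  [terminal]
18. n8.live = 2  [A.idx]
19. n3.live = 21  [d.mk - 4]
20. n11.mk = 22  [A.live * 2 - 20]
21. n12.live = 29  [terminal]
22. n13.val = 2  [terminal]
23. n11.live = 1  [e.val - 1]
24. n2.live = -4  [A.live * -2 + 38]
25. n14.mk = -7  [e.val - 36]
26. n15.fin = false  [S.mk > -7]
27. n15.idx = 3  [3]
28. n15.lim = 12  [S.mk + 19]
29. n16.lim = 17  [A.lim + A.idx + 2]
30. n17.mk = 1  [terminal]
31. n18.live = 19  [terminal]
32. n16.wid = false  [B.lim > 17]
33. n16.depth = 22  [c.live + 3]
34. n19.lim = -4  [A.idx * 2 - 10]
35. n20.mk = 14  [terminal]
36. n19.wid = false  [d.mk > 14]
37. n19.depth = 7  [B.lim * 2 + 15]
38. n15.live = -4  [B₁.depth - 11]
39. n21.live = 3  [terminal]
40. n14.live = 3  [c.live * -1 + 6]
41. n0.live = 17  [S₂.live + e.val - 15]

-4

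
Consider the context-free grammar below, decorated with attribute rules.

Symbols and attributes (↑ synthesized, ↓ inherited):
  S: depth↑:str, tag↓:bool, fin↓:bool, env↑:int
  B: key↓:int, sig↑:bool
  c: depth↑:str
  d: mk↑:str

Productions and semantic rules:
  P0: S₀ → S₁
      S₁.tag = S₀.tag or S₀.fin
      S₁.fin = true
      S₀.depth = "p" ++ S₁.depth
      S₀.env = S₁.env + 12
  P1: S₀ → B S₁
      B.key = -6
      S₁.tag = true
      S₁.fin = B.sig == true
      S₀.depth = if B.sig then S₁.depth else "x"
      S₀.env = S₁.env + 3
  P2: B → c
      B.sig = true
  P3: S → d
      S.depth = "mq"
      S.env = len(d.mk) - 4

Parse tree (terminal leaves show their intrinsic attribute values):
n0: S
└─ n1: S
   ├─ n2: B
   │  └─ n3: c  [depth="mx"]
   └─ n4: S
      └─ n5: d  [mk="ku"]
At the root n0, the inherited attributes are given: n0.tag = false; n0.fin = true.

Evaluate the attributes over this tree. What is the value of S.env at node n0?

13

1. n0.tag = false  [given at root]
2. n0.fin = true  [given at root]
3. n1.tag = true  [S₀.tag or S₀.fin]
4. n1.fin = true  [true]
5. n2.key = -6  [-6]
6. n3.depth = "mx"  [terminal]
7. n2.sig = true  [true]
8. n4.tag = true  [true]
9. n4.fin = true  [B.sig == true]
10. n5.mk = "ku"  [terminal]
11. n4.depth = "mq"  ["mq"]
12. n4.env = -2  [len(d.mk) - 4]
13. n1.depth = "mq"  [if B.sig then S₁.depth else "x"]
14. n1.env = 1  [S₁.env + 3]
15. n0.depth = "pmq"  ["p" ++ S₁.depth]
16. n0.env = 13  [S₁.env + 12]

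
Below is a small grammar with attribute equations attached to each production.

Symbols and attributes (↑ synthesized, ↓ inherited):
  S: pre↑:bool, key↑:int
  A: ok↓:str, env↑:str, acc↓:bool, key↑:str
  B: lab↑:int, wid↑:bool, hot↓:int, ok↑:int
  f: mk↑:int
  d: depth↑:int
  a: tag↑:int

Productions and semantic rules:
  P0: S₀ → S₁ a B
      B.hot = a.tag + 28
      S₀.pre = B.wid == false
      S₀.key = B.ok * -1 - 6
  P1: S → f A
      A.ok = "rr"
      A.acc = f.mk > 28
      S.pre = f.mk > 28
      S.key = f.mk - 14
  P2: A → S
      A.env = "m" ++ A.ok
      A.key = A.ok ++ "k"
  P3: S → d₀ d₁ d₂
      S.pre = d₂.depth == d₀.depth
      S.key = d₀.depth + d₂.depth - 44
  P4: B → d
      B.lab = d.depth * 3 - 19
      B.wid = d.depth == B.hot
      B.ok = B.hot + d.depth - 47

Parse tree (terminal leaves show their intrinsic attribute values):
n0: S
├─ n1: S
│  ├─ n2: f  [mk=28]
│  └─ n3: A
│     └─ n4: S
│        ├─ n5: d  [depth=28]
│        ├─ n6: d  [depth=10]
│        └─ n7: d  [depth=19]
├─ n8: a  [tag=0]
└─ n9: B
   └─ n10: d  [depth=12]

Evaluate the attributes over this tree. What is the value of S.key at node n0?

1. n2.mk = 28  [terminal]
2. n3.ok = "rr"  ["rr"]
3. n3.acc = false  [f.mk > 28]
4. n5.depth = 28  [terminal]
5. n6.depth = 10  [terminal]
6. n7.depth = 19  [terminal]
7. n4.pre = false  [d₂.depth == d₀.depth]
8. n4.key = 3  [d₀.depth + d₂.depth - 44]
9. n3.env = "mrr"  ["m" ++ A.ok]
10. n3.key = "rrk"  [A.ok ++ "k"]
11. n1.pre = false  [f.mk > 28]
12. n1.key = 14  [f.mk - 14]
13. n8.tag = 0  [terminal]
14. n9.hot = 28  [a.tag + 28]
15. n10.depth = 12  [terminal]
16. n9.lab = 17  [d.depth * 3 - 19]
17. n9.wid = false  [d.depth == B.hot]
18. n9.ok = -7  [B.hot + d.depth - 47]
19. n0.pre = true  [B.wid == false]
20. n0.key = 1  [B.ok * -1 - 6]

1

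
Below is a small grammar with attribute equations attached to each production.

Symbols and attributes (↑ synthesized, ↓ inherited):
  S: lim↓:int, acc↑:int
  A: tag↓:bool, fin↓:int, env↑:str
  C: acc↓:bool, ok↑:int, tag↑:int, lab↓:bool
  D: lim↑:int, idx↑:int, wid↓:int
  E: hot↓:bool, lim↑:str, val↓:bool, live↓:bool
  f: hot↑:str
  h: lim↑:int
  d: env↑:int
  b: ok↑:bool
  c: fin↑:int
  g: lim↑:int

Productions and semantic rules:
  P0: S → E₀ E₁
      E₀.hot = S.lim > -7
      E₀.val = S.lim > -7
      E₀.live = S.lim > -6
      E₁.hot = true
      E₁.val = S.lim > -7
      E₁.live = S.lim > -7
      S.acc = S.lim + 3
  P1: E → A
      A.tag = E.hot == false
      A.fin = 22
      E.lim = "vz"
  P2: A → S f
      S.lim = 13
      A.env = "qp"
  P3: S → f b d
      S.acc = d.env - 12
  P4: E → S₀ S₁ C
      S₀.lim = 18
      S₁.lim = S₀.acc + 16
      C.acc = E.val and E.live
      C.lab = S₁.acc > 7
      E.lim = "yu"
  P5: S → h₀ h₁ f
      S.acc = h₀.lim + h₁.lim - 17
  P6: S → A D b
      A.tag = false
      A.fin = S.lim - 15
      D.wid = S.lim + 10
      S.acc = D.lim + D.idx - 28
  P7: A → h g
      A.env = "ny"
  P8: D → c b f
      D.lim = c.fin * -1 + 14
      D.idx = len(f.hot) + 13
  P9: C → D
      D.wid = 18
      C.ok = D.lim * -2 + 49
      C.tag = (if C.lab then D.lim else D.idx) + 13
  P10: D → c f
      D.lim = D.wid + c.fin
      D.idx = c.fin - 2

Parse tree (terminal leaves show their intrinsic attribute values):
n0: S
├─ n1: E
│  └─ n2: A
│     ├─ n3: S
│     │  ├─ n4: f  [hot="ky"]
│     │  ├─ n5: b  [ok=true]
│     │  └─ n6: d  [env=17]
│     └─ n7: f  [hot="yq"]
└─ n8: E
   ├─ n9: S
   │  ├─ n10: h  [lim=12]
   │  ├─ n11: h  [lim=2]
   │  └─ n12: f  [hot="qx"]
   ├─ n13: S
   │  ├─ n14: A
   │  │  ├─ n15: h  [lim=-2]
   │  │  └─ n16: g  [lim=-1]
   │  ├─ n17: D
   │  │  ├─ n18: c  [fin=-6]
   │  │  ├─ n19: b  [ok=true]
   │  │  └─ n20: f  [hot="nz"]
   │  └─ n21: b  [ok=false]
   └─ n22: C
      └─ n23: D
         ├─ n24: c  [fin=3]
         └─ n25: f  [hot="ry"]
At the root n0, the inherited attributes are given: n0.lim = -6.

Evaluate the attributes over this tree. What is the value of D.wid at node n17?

1. n0.lim = -6  [given at root]
2. n1.hot = true  [S.lim > -7]
3. n1.val = true  [S.lim > -7]
4. n1.live = false  [S.lim > -6]
5. n2.tag = false  [E.hot == false]
6. n2.fin = 22  [22]
7. n3.lim = 13  [13]
8. n4.hot = "ky"  [terminal]
9. n5.ok = true  [terminal]
10. n6.env = 17  [terminal]
11. n3.acc = 5  [d.env - 12]
12. n7.hot = "yq"  [terminal]
13. n2.env = "qp"  ["qp"]
14. n1.lim = "vz"  ["vz"]
15. n8.hot = true  [true]
16. n8.val = true  [S.lim > -7]
17. n8.live = true  [S.lim > -7]
18. n9.lim = 18  [18]
19. n10.lim = 12  [terminal]
20. n11.lim = 2  [terminal]
21. n12.hot = "qx"  [terminal]
22. n9.acc = -3  [h₀.lim + h₁.lim - 17]
23. n13.lim = 13  [S₀.acc + 16]
24. n14.tag = false  [false]
25. n14.fin = -2  [S.lim - 15]
26. n15.lim = -2  [terminal]
27. n16.lim = -1  [terminal]
28. n14.env = "ny"  ["ny"]
29. n17.wid = 23  [S.lim + 10]
30. n18.fin = -6  [terminal]
31. n19.ok = true  [terminal]
32. n20.hot = "nz"  [terminal]
33. n17.lim = 20  [c.fin * -1 + 14]
34. n17.idx = 15  [len(f.hot) + 13]
35. n21.ok = false  [terminal]
36. n13.acc = 7  [D.lim + D.idx - 28]
37. n22.acc = true  [E.val and E.live]
38. n22.lab = false  [S₁.acc > 7]
39. n23.wid = 18  [18]
40. n24.fin = 3  [terminal]
41. n25.hot = "ry"  [terminal]
42. n23.lim = 21  [D.wid + c.fin]
43. n23.idx = 1  [c.fin - 2]
44. n22.ok = 7  [D.lim * -2 + 49]
45. n22.tag = 14  [(if C.lab then D.lim else D.idx) + 13]
46. n8.lim = "yu"  ["yu"]
47. n0.acc = -3  [S.lim + 3]

23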